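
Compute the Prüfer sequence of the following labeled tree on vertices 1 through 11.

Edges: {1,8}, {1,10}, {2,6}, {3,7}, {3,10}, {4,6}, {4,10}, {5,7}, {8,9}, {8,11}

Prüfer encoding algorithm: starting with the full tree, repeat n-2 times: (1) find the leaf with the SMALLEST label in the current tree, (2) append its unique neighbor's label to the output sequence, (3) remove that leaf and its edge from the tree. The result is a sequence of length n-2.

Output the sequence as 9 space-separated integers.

Answer: 6 7 4 10 3 10 8 1 8

Derivation:
Step 1: leaves = {2,5,9,11}. Remove smallest leaf 2, emit neighbor 6.
Step 2: leaves = {5,6,9,11}. Remove smallest leaf 5, emit neighbor 7.
Step 3: leaves = {6,7,9,11}. Remove smallest leaf 6, emit neighbor 4.
Step 4: leaves = {4,7,9,11}. Remove smallest leaf 4, emit neighbor 10.
Step 5: leaves = {7,9,11}. Remove smallest leaf 7, emit neighbor 3.
Step 6: leaves = {3,9,11}. Remove smallest leaf 3, emit neighbor 10.
Step 7: leaves = {9,10,11}. Remove smallest leaf 9, emit neighbor 8.
Step 8: leaves = {10,11}. Remove smallest leaf 10, emit neighbor 1.
Step 9: leaves = {1,11}. Remove smallest leaf 1, emit neighbor 8.
Done: 2 vertices remain (8, 11). Sequence = [6 7 4 10 3 10 8 1 8]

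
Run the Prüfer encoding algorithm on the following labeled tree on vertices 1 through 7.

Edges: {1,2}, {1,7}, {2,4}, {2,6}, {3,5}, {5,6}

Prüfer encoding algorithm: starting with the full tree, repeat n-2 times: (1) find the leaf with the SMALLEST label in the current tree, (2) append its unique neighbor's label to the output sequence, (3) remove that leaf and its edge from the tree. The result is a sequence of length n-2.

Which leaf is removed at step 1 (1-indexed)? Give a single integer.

Step 1: current leaves = {3,4,7}. Remove leaf 3 (neighbor: 5).

Answer: 3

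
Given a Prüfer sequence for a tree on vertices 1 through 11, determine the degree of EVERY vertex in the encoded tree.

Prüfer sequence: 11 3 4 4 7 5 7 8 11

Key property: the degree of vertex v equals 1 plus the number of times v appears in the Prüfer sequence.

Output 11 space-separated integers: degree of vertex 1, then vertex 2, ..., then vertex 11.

p_1 = 11: count[11] becomes 1
p_2 = 3: count[3] becomes 1
p_3 = 4: count[4] becomes 1
p_4 = 4: count[4] becomes 2
p_5 = 7: count[7] becomes 1
p_6 = 5: count[5] becomes 1
p_7 = 7: count[7] becomes 2
p_8 = 8: count[8] becomes 1
p_9 = 11: count[11] becomes 2
Degrees (1 + count): deg[1]=1+0=1, deg[2]=1+0=1, deg[3]=1+1=2, deg[4]=1+2=3, deg[5]=1+1=2, deg[6]=1+0=1, deg[7]=1+2=3, deg[8]=1+1=2, deg[9]=1+0=1, deg[10]=1+0=1, deg[11]=1+2=3

Answer: 1 1 2 3 2 1 3 2 1 1 3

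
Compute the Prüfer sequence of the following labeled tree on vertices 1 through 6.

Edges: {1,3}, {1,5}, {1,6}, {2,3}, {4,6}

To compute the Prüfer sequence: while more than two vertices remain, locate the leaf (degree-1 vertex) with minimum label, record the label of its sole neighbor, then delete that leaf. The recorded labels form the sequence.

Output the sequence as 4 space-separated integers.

Step 1: leaves = {2,4,5}. Remove smallest leaf 2, emit neighbor 3.
Step 2: leaves = {3,4,5}. Remove smallest leaf 3, emit neighbor 1.
Step 3: leaves = {4,5}. Remove smallest leaf 4, emit neighbor 6.
Step 4: leaves = {5,6}. Remove smallest leaf 5, emit neighbor 1.
Done: 2 vertices remain (1, 6). Sequence = [3 1 6 1]

Answer: 3 1 6 1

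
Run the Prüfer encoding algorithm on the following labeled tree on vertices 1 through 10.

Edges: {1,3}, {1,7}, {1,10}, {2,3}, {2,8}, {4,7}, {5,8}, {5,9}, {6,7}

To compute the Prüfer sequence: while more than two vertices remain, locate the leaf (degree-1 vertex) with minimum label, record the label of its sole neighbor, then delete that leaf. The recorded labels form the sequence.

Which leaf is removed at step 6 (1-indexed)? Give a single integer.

Step 1: current leaves = {4,6,9,10}. Remove leaf 4 (neighbor: 7).
Step 2: current leaves = {6,9,10}. Remove leaf 6 (neighbor: 7).
Step 3: current leaves = {7,9,10}. Remove leaf 7 (neighbor: 1).
Step 4: current leaves = {9,10}. Remove leaf 9 (neighbor: 5).
Step 5: current leaves = {5,10}. Remove leaf 5 (neighbor: 8).
Step 6: current leaves = {8,10}. Remove leaf 8 (neighbor: 2).

Answer: 8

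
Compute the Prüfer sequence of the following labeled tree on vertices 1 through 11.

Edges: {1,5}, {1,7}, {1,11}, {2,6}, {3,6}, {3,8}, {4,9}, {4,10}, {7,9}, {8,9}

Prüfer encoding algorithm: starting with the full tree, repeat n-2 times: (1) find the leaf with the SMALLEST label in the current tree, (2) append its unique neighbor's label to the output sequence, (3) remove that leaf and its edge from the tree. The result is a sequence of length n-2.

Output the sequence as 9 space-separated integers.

Step 1: leaves = {2,5,10,11}. Remove smallest leaf 2, emit neighbor 6.
Step 2: leaves = {5,6,10,11}. Remove smallest leaf 5, emit neighbor 1.
Step 3: leaves = {6,10,11}. Remove smallest leaf 6, emit neighbor 3.
Step 4: leaves = {3,10,11}. Remove smallest leaf 3, emit neighbor 8.
Step 5: leaves = {8,10,11}. Remove smallest leaf 8, emit neighbor 9.
Step 6: leaves = {10,11}. Remove smallest leaf 10, emit neighbor 4.
Step 7: leaves = {4,11}. Remove smallest leaf 4, emit neighbor 9.
Step 8: leaves = {9,11}. Remove smallest leaf 9, emit neighbor 7.
Step 9: leaves = {7,11}. Remove smallest leaf 7, emit neighbor 1.
Done: 2 vertices remain (1, 11). Sequence = [6 1 3 8 9 4 9 7 1]

Answer: 6 1 3 8 9 4 9 7 1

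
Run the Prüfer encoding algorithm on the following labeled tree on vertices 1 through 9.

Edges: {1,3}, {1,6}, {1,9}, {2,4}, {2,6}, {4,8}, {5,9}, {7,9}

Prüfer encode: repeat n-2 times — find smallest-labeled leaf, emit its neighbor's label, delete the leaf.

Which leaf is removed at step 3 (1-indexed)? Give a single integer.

Answer: 7

Derivation:
Step 1: current leaves = {3,5,7,8}. Remove leaf 3 (neighbor: 1).
Step 2: current leaves = {5,7,8}. Remove leaf 5 (neighbor: 9).
Step 3: current leaves = {7,8}. Remove leaf 7 (neighbor: 9).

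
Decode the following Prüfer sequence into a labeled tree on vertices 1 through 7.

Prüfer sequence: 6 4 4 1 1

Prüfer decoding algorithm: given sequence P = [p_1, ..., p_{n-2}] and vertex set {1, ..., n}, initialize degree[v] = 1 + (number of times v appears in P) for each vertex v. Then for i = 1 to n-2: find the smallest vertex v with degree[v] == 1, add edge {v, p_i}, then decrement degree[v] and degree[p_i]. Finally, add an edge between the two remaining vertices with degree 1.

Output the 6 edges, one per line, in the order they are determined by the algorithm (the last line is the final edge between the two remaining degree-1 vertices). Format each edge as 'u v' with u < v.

Answer: 2 6
3 4
4 5
1 4
1 6
1 7

Derivation:
Initial degrees: {1:3, 2:1, 3:1, 4:3, 5:1, 6:2, 7:1}
Step 1: smallest deg-1 vertex = 2, p_1 = 6. Add edge {2,6}. Now deg[2]=0, deg[6]=1.
Step 2: smallest deg-1 vertex = 3, p_2 = 4. Add edge {3,4}. Now deg[3]=0, deg[4]=2.
Step 3: smallest deg-1 vertex = 5, p_3 = 4. Add edge {4,5}. Now deg[5]=0, deg[4]=1.
Step 4: smallest deg-1 vertex = 4, p_4 = 1. Add edge {1,4}. Now deg[4]=0, deg[1]=2.
Step 5: smallest deg-1 vertex = 6, p_5 = 1. Add edge {1,6}. Now deg[6]=0, deg[1]=1.
Final: two remaining deg-1 vertices are 1, 7. Add edge {1,7}.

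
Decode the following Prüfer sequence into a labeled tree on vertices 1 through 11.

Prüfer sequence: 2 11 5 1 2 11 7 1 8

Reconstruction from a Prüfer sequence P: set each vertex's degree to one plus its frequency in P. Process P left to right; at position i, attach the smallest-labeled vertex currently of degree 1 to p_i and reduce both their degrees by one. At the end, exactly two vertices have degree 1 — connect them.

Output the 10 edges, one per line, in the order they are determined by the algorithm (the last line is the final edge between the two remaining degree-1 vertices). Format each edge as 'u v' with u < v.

Answer: 2 3
4 11
5 6
1 5
2 9
2 11
7 10
1 7
1 8
8 11

Derivation:
Initial degrees: {1:3, 2:3, 3:1, 4:1, 5:2, 6:1, 7:2, 8:2, 9:1, 10:1, 11:3}
Step 1: smallest deg-1 vertex = 3, p_1 = 2. Add edge {2,3}. Now deg[3]=0, deg[2]=2.
Step 2: smallest deg-1 vertex = 4, p_2 = 11. Add edge {4,11}. Now deg[4]=0, deg[11]=2.
Step 3: smallest deg-1 vertex = 6, p_3 = 5. Add edge {5,6}. Now deg[6]=0, deg[5]=1.
Step 4: smallest deg-1 vertex = 5, p_4 = 1. Add edge {1,5}. Now deg[5]=0, deg[1]=2.
Step 5: smallest deg-1 vertex = 9, p_5 = 2. Add edge {2,9}. Now deg[9]=0, deg[2]=1.
Step 6: smallest deg-1 vertex = 2, p_6 = 11. Add edge {2,11}. Now deg[2]=0, deg[11]=1.
Step 7: smallest deg-1 vertex = 10, p_7 = 7. Add edge {7,10}. Now deg[10]=0, deg[7]=1.
Step 8: smallest deg-1 vertex = 7, p_8 = 1. Add edge {1,7}. Now deg[7]=0, deg[1]=1.
Step 9: smallest deg-1 vertex = 1, p_9 = 8. Add edge {1,8}. Now deg[1]=0, deg[8]=1.
Final: two remaining deg-1 vertices are 8, 11. Add edge {8,11}.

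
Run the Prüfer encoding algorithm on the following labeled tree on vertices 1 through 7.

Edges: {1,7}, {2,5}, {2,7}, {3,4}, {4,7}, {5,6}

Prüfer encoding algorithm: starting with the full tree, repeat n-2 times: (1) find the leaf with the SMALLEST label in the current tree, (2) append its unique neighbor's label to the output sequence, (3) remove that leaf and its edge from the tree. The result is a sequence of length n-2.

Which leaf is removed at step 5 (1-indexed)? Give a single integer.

Step 1: current leaves = {1,3,6}. Remove leaf 1 (neighbor: 7).
Step 2: current leaves = {3,6}. Remove leaf 3 (neighbor: 4).
Step 3: current leaves = {4,6}. Remove leaf 4 (neighbor: 7).
Step 4: current leaves = {6,7}. Remove leaf 6 (neighbor: 5).
Step 5: current leaves = {5,7}. Remove leaf 5 (neighbor: 2).

Answer: 5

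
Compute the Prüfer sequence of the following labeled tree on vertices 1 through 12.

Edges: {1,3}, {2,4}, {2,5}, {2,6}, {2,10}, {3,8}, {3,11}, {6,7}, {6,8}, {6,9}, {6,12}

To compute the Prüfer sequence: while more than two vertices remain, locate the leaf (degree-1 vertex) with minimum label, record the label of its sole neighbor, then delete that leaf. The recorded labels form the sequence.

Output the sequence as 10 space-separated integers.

Step 1: leaves = {1,4,5,7,9,10,11,12}. Remove smallest leaf 1, emit neighbor 3.
Step 2: leaves = {4,5,7,9,10,11,12}. Remove smallest leaf 4, emit neighbor 2.
Step 3: leaves = {5,7,9,10,11,12}. Remove smallest leaf 5, emit neighbor 2.
Step 4: leaves = {7,9,10,11,12}. Remove smallest leaf 7, emit neighbor 6.
Step 5: leaves = {9,10,11,12}. Remove smallest leaf 9, emit neighbor 6.
Step 6: leaves = {10,11,12}. Remove smallest leaf 10, emit neighbor 2.
Step 7: leaves = {2,11,12}. Remove smallest leaf 2, emit neighbor 6.
Step 8: leaves = {11,12}. Remove smallest leaf 11, emit neighbor 3.
Step 9: leaves = {3,12}. Remove smallest leaf 3, emit neighbor 8.
Step 10: leaves = {8,12}. Remove smallest leaf 8, emit neighbor 6.
Done: 2 vertices remain (6, 12). Sequence = [3 2 2 6 6 2 6 3 8 6]

Answer: 3 2 2 6 6 2 6 3 8 6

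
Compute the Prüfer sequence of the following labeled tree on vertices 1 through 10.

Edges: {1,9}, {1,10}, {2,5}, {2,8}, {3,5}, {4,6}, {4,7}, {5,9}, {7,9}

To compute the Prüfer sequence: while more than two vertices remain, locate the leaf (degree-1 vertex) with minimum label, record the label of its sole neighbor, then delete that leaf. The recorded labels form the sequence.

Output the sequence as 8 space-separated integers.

Answer: 5 4 7 9 2 5 9 1

Derivation:
Step 1: leaves = {3,6,8,10}. Remove smallest leaf 3, emit neighbor 5.
Step 2: leaves = {6,8,10}. Remove smallest leaf 6, emit neighbor 4.
Step 3: leaves = {4,8,10}. Remove smallest leaf 4, emit neighbor 7.
Step 4: leaves = {7,8,10}. Remove smallest leaf 7, emit neighbor 9.
Step 5: leaves = {8,10}. Remove smallest leaf 8, emit neighbor 2.
Step 6: leaves = {2,10}. Remove smallest leaf 2, emit neighbor 5.
Step 7: leaves = {5,10}. Remove smallest leaf 5, emit neighbor 9.
Step 8: leaves = {9,10}. Remove smallest leaf 9, emit neighbor 1.
Done: 2 vertices remain (1, 10). Sequence = [5 4 7 9 2 5 9 1]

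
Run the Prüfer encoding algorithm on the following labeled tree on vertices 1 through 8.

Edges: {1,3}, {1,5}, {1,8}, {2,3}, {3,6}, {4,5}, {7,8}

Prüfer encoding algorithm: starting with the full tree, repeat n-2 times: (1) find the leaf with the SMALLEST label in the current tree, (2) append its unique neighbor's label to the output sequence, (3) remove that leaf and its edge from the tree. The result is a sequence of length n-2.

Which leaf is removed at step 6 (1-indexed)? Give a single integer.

Answer: 1

Derivation:
Step 1: current leaves = {2,4,6,7}. Remove leaf 2 (neighbor: 3).
Step 2: current leaves = {4,6,7}. Remove leaf 4 (neighbor: 5).
Step 3: current leaves = {5,6,7}. Remove leaf 5 (neighbor: 1).
Step 4: current leaves = {6,7}. Remove leaf 6 (neighbor: 3).
Step 5: current leaves = {3,7}. Remove leaf 3 (neighbor: 1).
Step 6: current leaves = {1,7}. Remove leaf 1 (neighbor: 8).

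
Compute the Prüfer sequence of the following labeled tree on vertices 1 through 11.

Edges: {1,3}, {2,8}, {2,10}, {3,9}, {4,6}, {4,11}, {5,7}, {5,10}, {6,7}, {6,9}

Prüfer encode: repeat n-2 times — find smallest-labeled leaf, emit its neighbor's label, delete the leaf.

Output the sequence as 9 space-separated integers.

Step 1: leaves = {1,8,11}. Remove smallest leaf 1, emit neighbor 3.
Step 2: leaves = {3,8,11}. Remove smallest leaf 3, emit neighbor 9.
Step 3: leaves = {8,9,11}. Remove smallest leaf 8, emit neighbor 2.
Step 4: leaves = {2,9,11}. Remove smallest leaf 2, emit neighbor 10.
Step 5: leaves = {9,10,11}. Remove smallest leaf 9, emit neighbor 6.
Step 6: leaves = {10,11}. Remove smallest leaf 10, emit neighbor 5.
Step 7: leaves = {5,11}. Remove smallest leaf 5, emit neighbor 7.
Step 8: leaves = {7,11}. Remove smallest leaf 7, emit neighbor 6.
Step 9: leaves = {6,11}. Remove smallest leaf 6, emit neighbor 4.
Done: 2 vertices remain (4, 11). Sequence = [3 9 2 10 6 5 7 6 4]

Answer: 3 9 2 10 6 5 7 6 4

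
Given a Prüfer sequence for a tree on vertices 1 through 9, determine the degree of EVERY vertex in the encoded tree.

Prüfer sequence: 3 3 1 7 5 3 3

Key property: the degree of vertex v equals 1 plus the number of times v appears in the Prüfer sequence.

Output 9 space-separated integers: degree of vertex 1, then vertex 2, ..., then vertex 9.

p_1 = 3: count[3] becomes 1
p_2 = 3: count[3] becomes 2
p_3 = 1: count[1] becomes 1
p_4 = 7: count[7] becomes 1
p_5 = 5: count[5] becomes 1
p_6 = 3: count[3] becomes 3
p_7 = 3: count[3] becomes 4
Degrees (1 + count): deg[1]=1+1=2, deg[2]=1+0=1, deg[3]=1+4=5, deg[4]=1+0=1, deg[5]=1+1=2, deg[6]=1+0=1, deg[7]=1+1=2, deg[8]=1+0=1, deg[9]=1+0=1

Answer: 2 1 5 1 2 1 2 1 1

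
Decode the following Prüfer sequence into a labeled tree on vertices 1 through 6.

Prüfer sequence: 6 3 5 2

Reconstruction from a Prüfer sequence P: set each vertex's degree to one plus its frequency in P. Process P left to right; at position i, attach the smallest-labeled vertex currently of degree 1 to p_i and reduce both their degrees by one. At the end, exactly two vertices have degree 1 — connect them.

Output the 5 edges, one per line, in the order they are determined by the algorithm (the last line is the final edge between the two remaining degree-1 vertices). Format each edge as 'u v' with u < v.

Answer: 1 6
3 4
3 5
2 5
2 6

Derivation:
Initial degrees: {1:1, 2:2, 3:2, 4:1, 5:2, 6:2}
Step 1: smallest deg-1 vertex = 1, p_1 = 6. Add edge {1,6}. Now deg[1]=0, deg[6]=1.
Step 2: smallest deg-1 vertex = 4, p_2 = 3. Add edge {3,4}. Now deg[4]=0, deg[3]=1.
Step 3: smallest deg-1 vertex = 3, p_3 = 5. Add edge {3,5}. Now deg[3]=0, deg[5]=1.
Step 4: smallest deg-1 vertex = 5, p_4 = 2. Add edge {2,5}. Now deg[5]=0, deg[2]=1.
Final: two remaining deg-1 vertices are 2, 6. Add edge {2,6}.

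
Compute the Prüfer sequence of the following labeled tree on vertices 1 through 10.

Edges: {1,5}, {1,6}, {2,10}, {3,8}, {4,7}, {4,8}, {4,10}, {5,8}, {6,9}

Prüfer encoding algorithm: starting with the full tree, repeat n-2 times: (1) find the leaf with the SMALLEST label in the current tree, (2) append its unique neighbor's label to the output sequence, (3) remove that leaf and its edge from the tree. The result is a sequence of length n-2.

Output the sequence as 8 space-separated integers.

Answer: 10 8 4 6 1 5 8 4

Derivation:
Step 1: leaves = {2,3,7,9}. Remove smallest leaf 2, emit neighbor 10.
Step 2: leaves = {3,7,9,10}. Remove smallest leaf 3, emit neighbor 8.
Step 3: leaves = {7,9,10}. Remove smallest leaf 7, emit neighbor 4.
Step 4: leaves = {9,10}. Remove smallest leaf 9, emit neighbor 6.
Step 5: leaves = {6,10}. Remove smallest leaf 6, emit neighbor 1.
Step 6: leaves = {1,10}. Remove smallest leaf 1, emit neighbor 5.
Step 7: leaves = {5,10}. Remove smallest leaf 5, emit neighbor 8.
Step 8: leaves = {8,10}. Remove smallest leaf 8, emit neighbor 4.
Done: 2 vertices remain (4, 10). Sequence = [10 8 4 6 1 5 8 4]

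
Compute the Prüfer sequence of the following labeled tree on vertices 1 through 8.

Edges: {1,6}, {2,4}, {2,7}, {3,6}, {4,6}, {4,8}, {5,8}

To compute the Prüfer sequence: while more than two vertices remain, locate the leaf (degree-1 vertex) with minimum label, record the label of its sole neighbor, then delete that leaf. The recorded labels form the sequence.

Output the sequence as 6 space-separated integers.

Answer: 6 6 8 4 2 4

Derivation:
Step 1: leaves = {1,3,5,7}. Remove smallest leaf 1, emit neighbor 6.
Step 2: leaves = {3,5,7}. Remove smallest leaf 3, emit neighbor 6.
Step 3: leaves = {5,6,7}. Remove smallest leaf 5, emit neighbor 8.
Step 4: leaves = {6,7,8}. Remove smallest leaf 6, emit neighbor 4.
Step 5: leaves = {7,8}. Remove smallest leaf 7, emit neighbor 2.
Step 6: leaves = {2,8}. Remove smallest leaf 2, emit neighbor 4.
Done: 2 vertices remain (4, 8). Sequence = [6 6 8 4 2 4]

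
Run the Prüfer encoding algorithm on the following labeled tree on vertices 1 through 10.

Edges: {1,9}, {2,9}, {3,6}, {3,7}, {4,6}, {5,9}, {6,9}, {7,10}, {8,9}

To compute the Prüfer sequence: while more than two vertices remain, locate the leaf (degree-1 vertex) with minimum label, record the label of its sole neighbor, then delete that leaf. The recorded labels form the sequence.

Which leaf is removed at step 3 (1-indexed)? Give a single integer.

Answer: 4

Derivation:
Step 1: current leaves = {1,2,4,5,8,10}. Remove leaf 1 (neighbor: 9).
Step 2: current leaves = {2,4,5,8,10}. Remove leaf 2 (neighbor: 9).
Step 3: current leaves = {4,5,8,10}. Remove leaf 4 (neighbor: 6).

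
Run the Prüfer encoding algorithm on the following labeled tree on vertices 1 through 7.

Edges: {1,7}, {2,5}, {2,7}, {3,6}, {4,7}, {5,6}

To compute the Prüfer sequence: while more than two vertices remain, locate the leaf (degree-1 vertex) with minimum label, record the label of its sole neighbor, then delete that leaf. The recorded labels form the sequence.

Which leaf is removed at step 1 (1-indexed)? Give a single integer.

Answer: 1

Derivation:
Step 1: current leaves = {1,3,4}. Remove leaf 1 (neighbor: 7).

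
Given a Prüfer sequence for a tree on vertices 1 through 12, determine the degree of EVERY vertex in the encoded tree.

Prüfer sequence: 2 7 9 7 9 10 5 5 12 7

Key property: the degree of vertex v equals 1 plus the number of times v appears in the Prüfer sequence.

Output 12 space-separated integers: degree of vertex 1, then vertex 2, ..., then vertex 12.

p_1 = 2: count[2] becomes 1
p_2 = 7: count[7] becomes 1
p_3 = 9: count[9] becomes 1
p_4 = 7: count[7] becomes 2
p_5 = 9: count[9] becomes 2
p_6 = 10: count[10] becomes 1
p_7 = 5: count[5] becomes 1
p_8 = 5: count[5] becomes 2
p_9 = 12: count[12] becomes 1
p_10 = 7: count[7] becomes 3
Degrees (1 + count): deg[1]=1+0=1, deg[2]=1+1=2, deg[3]=1+0=1, deg[4]=1+0=1, deg[5]=1+2=3, deg[6]=1+0=1, deg[7]=1+3=4, deg[8]=1+0=1, deg[9]=1+2=3, deg[10]=1+1=2, deg[11]=1+0=1, deg[12]=1+1=2

Answer: 1 2 1 1 3 1 4 1 3 2 1 2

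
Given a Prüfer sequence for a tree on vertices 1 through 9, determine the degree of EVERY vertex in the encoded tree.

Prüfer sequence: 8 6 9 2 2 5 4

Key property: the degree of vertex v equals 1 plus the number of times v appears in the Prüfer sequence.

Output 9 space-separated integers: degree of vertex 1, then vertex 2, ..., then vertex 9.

p_1 = 8: count[8] becomes 1
p_2 = 6: count[6] becomes 1
p_3 = 9: count[9] becomes 1
p_4 = 2: count[2] becomes 1
p_5 = 2: count[2] becomes 2
p_6 = 5: count[5] becomes 1
p_7 = 4: count[4] becomes 1
Degrees (1 + count): deg[1]=1+0=1, deg[2]=1+2=3, deg[3]=1+0=1, deg[4]=1+1=2, deg[5]=1+1=2, deg[6]=1+1=2, deg[7]=1+0=1, deg[8]=1+1=2, deg[9]=1+1=2

Answer: 1 3 1 2 2 2 1 2 2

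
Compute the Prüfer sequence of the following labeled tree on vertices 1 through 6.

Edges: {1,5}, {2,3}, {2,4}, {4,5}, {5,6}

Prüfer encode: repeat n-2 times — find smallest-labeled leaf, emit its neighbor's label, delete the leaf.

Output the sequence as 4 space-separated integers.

Answer: 5 2 4 5

Derivation:
Step 1: leaves = {1,3,6}. Remove smallest leaf 1, emit neighbor 5.
Step 2: leaves = {3,6}. Remove smallest leaf 3, emit neighbor 2.
Step 3: leaves = {2,6}. Remove smallest leaf 2, emit neighbor 4.
Step 4: leaves = {4,6}. Remove smallest leaf 4, emit neighbor 5.
Done: 2 vertices remain (5, 6). Sequence = [5 2 4 5]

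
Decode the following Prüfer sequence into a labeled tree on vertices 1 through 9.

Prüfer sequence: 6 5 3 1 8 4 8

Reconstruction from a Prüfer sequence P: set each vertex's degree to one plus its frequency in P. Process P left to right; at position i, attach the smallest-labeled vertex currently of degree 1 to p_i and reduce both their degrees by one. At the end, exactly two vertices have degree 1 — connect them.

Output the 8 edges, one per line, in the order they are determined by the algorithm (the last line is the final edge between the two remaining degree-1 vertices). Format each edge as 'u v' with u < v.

Answer: 2 6
5 6
3 5
1 3
1 8
4 7
4 8
8 9

Derivation:
Initial degrees: {1:2, 2:1, 3:2, 4:2, 5:2, 6:2, 7:1, 8:3, 9:1}
Step 1: smallest deg-1 vertex = 2, p_1 = 6. Add edge {2,6}. Now deg[2]=0, deg[6]=1.
Step 2: smallest deg-1 vertex = 6, p_2 = 5. Add edge {5,6}. Now deg[6]=0, deg[5]=1.
Step 3: smallest deg-1 vertex = 5, p_3 = 3. Add edge {3,5}. Now deg[5]=0, deg[3]=1.
Step 4: smallest deg-1 vertex = 3, p_4 = 1. Add edge {1,3}. Now deg[3]=0, deg[1]=1.
Step 5: smallest deg-1 vertex = 1, p_5 = 8. Add edge {1,8}. Now deg[1]=0, deg[8]=2.
Step 6: smallest deg-1 vertex = 7, p_6 = 4. Add edge {4,7}. Now deg[7]=0, deg[4]=1.
Step 7: smallest deg-1 vertex = 4, p_7 = 8. Add edge {4,8}. Now deg[4]=0, deg[8]=1.
Final: two remaining deg-1 vertices are 8, 9. Add edge {8,9}.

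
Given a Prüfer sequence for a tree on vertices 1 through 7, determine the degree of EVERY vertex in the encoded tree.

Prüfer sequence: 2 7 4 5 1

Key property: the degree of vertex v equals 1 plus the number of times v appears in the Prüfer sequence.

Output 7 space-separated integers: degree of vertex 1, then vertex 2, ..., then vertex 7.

p_1 = 2: count[2] becomes 1
p_2 = 7: count[7] becomes 1
p_3 = 4: count[4] becomes 1
p_4 = 5: count[5] becomes 1
p_5 = 1: count[1] becomes 1
Degrees (1 + count): deg[1]=1+1=2, deg[2]=1+1=2, deg[3]=1+0=1, deg[4]=1+1=2, deg[5]=1+1=2, deg[6]=1+0=1, deg[7]=1+1=2

Answer: 2 2 1 2 2 1 2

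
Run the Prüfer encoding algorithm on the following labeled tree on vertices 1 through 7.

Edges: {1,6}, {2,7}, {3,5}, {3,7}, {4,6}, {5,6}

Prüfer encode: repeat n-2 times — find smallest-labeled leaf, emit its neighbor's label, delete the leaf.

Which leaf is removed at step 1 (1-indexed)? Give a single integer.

Answer: 1

Derivation:
Step 1: current leaves = {1,2,4}. Remove leaf 1 (neighbor: 6).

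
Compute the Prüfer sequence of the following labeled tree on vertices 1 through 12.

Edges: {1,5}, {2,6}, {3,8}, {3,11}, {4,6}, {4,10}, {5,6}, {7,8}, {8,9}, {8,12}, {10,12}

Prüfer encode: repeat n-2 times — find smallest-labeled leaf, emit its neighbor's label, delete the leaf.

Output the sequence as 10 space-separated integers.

Step 1: leaves = {1,2,7,9,11}. Remove smallest leaf 1, emit neighbor 5.
Step 2: leaves = {2,5,7,9,11}. Remove smallest leaf 2, emit neighbor 6.
Step 3: leaves = {5,7,9,11}. Remove smallest leaf 5, emit neighbor 6.
Step 4: leaves = {6,7,9,11}. Remove smallest leaf 6, emit neighbor 4.
Step 5: leaves = {4,7,9,11}. Remove smallest leaf 4, emit neighbor 10.
Step 6: leaves = {7,9,10,11}. Remove smallest leaf 7, emit neighbor 8.
Step 7: leaves = {9,10,11}. Remove smallest leaf 9, emit neighbor 8.
Step 8: leaves = {10,11}. Remove smallest leaf 10, emit neighbor 12.
Step 9: leaves = {11,12}. Remove smallest leaf 11, emit neighbor 3.
Step 10: leaves = {3,12}. Remove smallest leaf 3, emit neighbor 8.
Done: 2 vertices remain (8, 12). Sequence = [5 6 6 4 10 8 8 12 3 8]

Answer: 5 6 6 4 10 8 8 12 3 8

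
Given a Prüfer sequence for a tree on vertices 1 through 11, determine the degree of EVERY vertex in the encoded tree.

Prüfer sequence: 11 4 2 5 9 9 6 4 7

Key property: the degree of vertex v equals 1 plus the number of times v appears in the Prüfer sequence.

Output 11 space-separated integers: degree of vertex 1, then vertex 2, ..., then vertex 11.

p_1 = 11: count[11] becomes 1
p_2 = 4: count[4] becomes 1
p_3 = 2: count[2] becomes 1
p_4 = 5: count[5] becomes 1
p_5 = 9: count[9] becomes 1
p_6 = 9: count[9] becomes 2
p_7 = 6: count[6] becomes 1
p_8 = 4: count[4] becomes 2
p_9 = 7: count[7] becomes 1
Degrees (1 + count): deg[1]=1+0=1, deg[2]=1+1=2, deg[3]=1+0=1, deg[4]=1+2=3, deg[5]=1+1=2, deg[6]=1+1=2, deg[7]=1+1=2, deg[8]=1+0=1, deg[9]=1+2=3, deg[10]=1+0=1, deg[11]=1+1=2

Answer: 1 2 1 3 2 2 2 1 3 1 2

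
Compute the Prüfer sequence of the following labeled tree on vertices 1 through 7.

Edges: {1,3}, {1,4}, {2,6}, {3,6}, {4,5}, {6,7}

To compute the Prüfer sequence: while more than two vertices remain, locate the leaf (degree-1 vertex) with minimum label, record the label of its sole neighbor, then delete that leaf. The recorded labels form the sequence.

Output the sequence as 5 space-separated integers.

Answer: 6 4 1 3 6

Derivation:
Step 1: leaves = {2,5,7}. Remove smallest leaf 2, emit neighbor 6.
Step 2: leaves = {5,7}. Remove smallest leaf 5, emit neighbor 4.
Step 3: leaves = {4,7}. Remove smallest leaf 4, emit neighbor 1.
Step 4: leaves = {1,7}. Remove smallest leaf 1, emit neighbor 3.
Step 5: leaves = {3,7}. Remove smallest leaf 3, emit neighbor 6.
Done: 2 vertices remain (6, 7). Sequence = [6 4 1 3 6]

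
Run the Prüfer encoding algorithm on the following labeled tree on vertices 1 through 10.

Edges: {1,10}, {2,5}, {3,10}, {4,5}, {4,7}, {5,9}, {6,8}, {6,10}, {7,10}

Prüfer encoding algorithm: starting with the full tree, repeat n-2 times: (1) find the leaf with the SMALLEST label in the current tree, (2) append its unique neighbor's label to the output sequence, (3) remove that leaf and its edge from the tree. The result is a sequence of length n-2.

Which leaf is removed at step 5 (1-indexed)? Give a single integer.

Answer: 6

Derivation:
Step 1: current leaves = {1,2,3,8,9}. Remove leaf 1 (neighbor: 10).
Step 2: current leaves = {2,3,8,9}. Remove leaf 2 (neighbor: 5).
Step 3: current leaves = {3,8,9}. Remove leaf 3 (neighbor: 10).
Step 4: current leaves = {8,9}. Remove leaf 8 (neighbor: 6).
Step 5: current leaves = {6,9}. Remove leaf 6 (neighbor: 10).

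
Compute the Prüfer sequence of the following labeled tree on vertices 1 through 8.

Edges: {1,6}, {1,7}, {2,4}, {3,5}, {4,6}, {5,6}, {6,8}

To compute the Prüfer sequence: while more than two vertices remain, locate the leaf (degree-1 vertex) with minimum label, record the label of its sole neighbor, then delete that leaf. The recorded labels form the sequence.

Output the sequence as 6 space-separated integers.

Step 1: leaves = {2,3,7,8}. Remove smallest leaf 2, emit neighbor 4.
Step 2: leaves = {3,4,7,8}. Remove smallest leaf 3, emit neighbor 5.
Step 3: leaves = {4,5,7,8}. Remove smallest leaf 4, emit neighbor 6.
Step 4: leaves = {5,7,8}. Remove smallest leaf 5, emit neighbor 6.
Step 5: leaves = {7,8}. Remove smallest leaf 7, emit neighbor 1.
Step 6: leaves = {1,8}. Remove smallest leaf 1, emit neighbor 6.
Done: 2 vertices remain (6, 8). Sequence = [4 5 6 6 1 6]

Answer: 4 5 6 6 1 6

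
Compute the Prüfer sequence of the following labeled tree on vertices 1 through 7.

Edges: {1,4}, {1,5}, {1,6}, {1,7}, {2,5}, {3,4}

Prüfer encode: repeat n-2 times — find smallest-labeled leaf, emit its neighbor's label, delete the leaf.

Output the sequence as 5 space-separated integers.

Answer: 5 4 1 1 1

Derivation:
Step 1: leaves = {2,3,6,7}. Remove smallest leaf 2, emit neighbor 5.
Step 2: leaves = {3,5,6,7}. Remove smallest leaf 3, emit neighbor 4.
Step 3: leaves = {4,5,6,7}. Remove smallest leaf 4, emit neighbor 1.
Step 4: leaves = {5,6,7}. Remove smallest leaf 5, emit neighbor 1.
Step 5: leaves = {6,7}. Remove smallest leaf 6, emit neighbor 1.
Done: 2 vertices remain (1, 7). Sequence = [5 4 1 1 1]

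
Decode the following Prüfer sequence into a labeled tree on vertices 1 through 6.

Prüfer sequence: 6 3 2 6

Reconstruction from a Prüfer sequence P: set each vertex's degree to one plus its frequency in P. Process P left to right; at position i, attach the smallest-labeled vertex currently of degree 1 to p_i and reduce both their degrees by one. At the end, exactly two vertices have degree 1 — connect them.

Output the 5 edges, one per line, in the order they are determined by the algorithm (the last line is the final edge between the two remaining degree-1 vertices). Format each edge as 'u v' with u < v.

Answer: 1 6
3 4
2 3
2 6
5 6

Derivation:
Initial degrees: {1:1, 2:2, 3:2, 4:1, 5:1, 6:3}
Step 1: smallest deg-1 vertex = 1, p_1 = 6. Add edge {1,6}. Now deg[1]=0, deg[6]=2.
Step 2: smallest deg-1 vertex = 4, p_2 = 3. Add edge {3,4}. Now deg[4]=0, deg[3]=1.
Step 3: smallest deg-1 vertex = 3, p_3 = 2. Add edge {2,3}. Now deg[3]=0, deg[2]=1.
Step 4: smallest deg-1 vertex = 2, p_4 = 6. Add edge {2,6}. Now deg[2]=0, deg[6]=1.
Final: two remaining deg-1 vertices are 5, 6. Add edge {5,6}.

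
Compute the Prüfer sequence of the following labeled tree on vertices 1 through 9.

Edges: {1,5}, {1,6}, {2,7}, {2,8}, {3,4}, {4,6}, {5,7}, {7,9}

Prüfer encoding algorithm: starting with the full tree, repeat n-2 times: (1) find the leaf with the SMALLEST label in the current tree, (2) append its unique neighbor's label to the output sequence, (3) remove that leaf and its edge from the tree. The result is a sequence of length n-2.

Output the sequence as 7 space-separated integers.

Step 1: leaves = {3,8,9}. Remove smallest leaf 3, emit neighbor 4.
Step 2: leaves = {4,8,9}. Remove smallest leaf 4, emit neighbor 6.
Step 3: leaves = {6,8,9}. Remove smallest leaf 6, emit neighbor 1.
Step 4: leaves = {1,8,9}. Remove smallest leaf 1, emit neighbor 5.
Step 5: leaves = {5,8,9}. Remove smallest leaf 5, emit neighbor 7.
Step 6: leaves = {8,9}. Remove smallest leaf 8, emit neighbor 2.
Step 7: leaves = {2,9}. Remove smallest leaf 2, emit neighbor 7.
Done: 2 vertices remain (7, 9). Sequence = [4 6 1 5 7 2 7]

Answer: 4 6 1 5 7 2 7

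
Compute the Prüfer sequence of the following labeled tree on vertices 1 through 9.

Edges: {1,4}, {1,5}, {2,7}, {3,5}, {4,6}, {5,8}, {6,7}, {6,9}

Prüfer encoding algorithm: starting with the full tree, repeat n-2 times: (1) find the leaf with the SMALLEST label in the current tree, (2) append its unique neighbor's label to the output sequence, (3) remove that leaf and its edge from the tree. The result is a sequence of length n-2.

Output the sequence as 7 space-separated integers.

Answer: 7 5 6 5 1 4 6

Derivation:
Step 1: leaves = {2,3,8,9}. Remove smallest leaf 2, emit neighbor 7.
Step 2: leaves = {3,7,8,9}. Remove smallest leaf 3, emit neighbor 5.
Step 3: leaves = {7,8,9}. Remove smallest leaf 7, emit neighbor 6.
Step 4: leaves = {8,9}. Remove smallest leaf 8, emit neighbor 5.
Step 5: leaves = {5,9}. Remove smallest leaf 5, emit neighbor 1.
Step 6: leaves = {1,9}. Remove smallest leaf 1, emit neighbor 4.
Step 7: leaves = {4,9}. Remove smallest leaf 4, emit neighbor 6.
Done: 2 vertices remain (6, 9). Sequence = [7 5 6 5 1 4 6]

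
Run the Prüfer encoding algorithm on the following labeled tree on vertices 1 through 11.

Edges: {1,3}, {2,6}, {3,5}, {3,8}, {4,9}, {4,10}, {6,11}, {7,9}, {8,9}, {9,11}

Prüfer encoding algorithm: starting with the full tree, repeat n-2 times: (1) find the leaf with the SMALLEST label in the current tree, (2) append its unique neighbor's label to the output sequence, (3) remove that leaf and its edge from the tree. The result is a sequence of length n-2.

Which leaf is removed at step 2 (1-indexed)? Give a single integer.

Step 1: current leaves = {1,2,5,7,10}. Remove leaf 1 (neighbor: 3).
Step 2: current leaves = {2,5,7,10}. Remove leaf 2 (neighbor: 6).

Answer: 2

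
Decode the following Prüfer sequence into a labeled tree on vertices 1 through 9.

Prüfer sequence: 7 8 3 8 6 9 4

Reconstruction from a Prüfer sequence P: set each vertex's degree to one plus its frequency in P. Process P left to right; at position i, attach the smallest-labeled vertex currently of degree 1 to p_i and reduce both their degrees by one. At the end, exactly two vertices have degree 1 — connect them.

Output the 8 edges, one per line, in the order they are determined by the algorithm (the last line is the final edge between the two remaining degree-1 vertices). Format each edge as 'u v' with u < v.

Answer: 1 7
2 8
3 5
3 8
6 7
6 9
4 8
4 9

Derivation:
Initial degrees: {1:1, 2:1, 3:2, 4:2, 5:1, 6:2, 7:2, 8:3, 9:2}
Step 1: smallest deg-1 vertex = 1, p_1 = 7. Add edge {1,7}. Now deg[1]=0, deg[7]=1.
Step 2: smallest deg-1 vertex = 2, p_2 = 8. Add edge {2,8}. Now deg[2]=0, deg[8]=2.
Step 3: smallest deg-1 vertex = 5, p_3 = 3. Add edge {3,5}. Now deg[5]=0, deg[3]=1.
Step 4: smallest deg-1 vertex = 3, p_4 = 8. Add edge {3,8}. Now deg[3]=0, deg[8]=1.
Step 5: smallest deg-1 vertex = 7, p_5 = 6. Add edge {6,7}. Now deg[7]=0, deg[6]=1.
Step 6: smallest deg-1 vertex = 6, p_6 = 9. Add edge {6,9}. Now deg[6]=0, deg[9]=1.
Step 7: smallest deg-1 vertex = 8, p_7 = 4. Add edge {4,8}. Now deg[8]=0, deg[4]=1.
Final: two remaining deg-1 vertices are 4, 9. Add edge {4,9}.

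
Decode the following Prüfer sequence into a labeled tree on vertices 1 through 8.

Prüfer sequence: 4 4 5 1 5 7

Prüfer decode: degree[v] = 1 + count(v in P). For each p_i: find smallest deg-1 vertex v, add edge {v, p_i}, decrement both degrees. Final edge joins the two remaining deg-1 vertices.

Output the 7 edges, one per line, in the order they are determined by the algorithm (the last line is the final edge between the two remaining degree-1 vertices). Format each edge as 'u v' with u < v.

Initial degrees: {1:2, 2:1, 3:1, 4:3, 5:3, 6:1, 7:2, 8:1}
Step 1: smallest deg-1 vertex = 2, p_1 = 4. Add edge {2,4}. Now deg[2]=0, deg[4]=2.
Step 2: smallest deg-1 vertex = 3, p_2 = 4. Add edge {3,4}. Now deg[3]=0, deg[4]=1.
Step 3: smallest deg-1 vertex = 4, p_3 = 5. Add edge {4,5}. Now deg[4]=0, deg[5]=2.
Step 4: smallest deg-1 vertex = 6, p_4 = 1. Add edge {1,6}. Now deg[6]=0, deg[1]=1.
Step 5: smallest deg-1 vertex = 1, p_5 = 5. Add edge {1,5}. Now deg[1]=0, deg[5]=1.
Step 6: smallest deg-1 vertex = 5, p_6 = 7. Add edge {5,7}. Now deg[5]=0, deg[7]=1.
Final: two remaining deg-1 vertices are 7, 8. Add edge {7,8}.

Answer: 2 4
3 4
4 5
1 6
1 5
5 7
7 8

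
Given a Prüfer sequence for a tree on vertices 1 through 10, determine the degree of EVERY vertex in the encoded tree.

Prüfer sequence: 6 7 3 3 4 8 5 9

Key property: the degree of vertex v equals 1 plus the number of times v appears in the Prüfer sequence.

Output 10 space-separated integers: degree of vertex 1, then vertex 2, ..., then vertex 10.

Answer: 1 1 3 2 2 2 2 2 2 1

Derivation:
p_1 = 6: count[6] becomes 1
p_2 = 7: count[7] becomes 1
p_3 = 3: count[3] becomes 1
p_4 = 3: count[3] becomes 2
p_5 = 4: count[4] becomes 1
p_6 = 8: count[8] becomes 1
p_7 = 5: count[5] becomes 1
p_8 = 9: count[9] becomes 1
Degrees (1 + count): deg[1]=1+0=1, deg[2]=1+0=1, deg[3]=1+2=3, deg[4]=1+1=2, deg[5]=1+1=2, deg[6]=1+1=2, deg[7]=1+1=2, deg[8]=1+1=2, deg[9]=1+1=2, deg[10]=1+0=1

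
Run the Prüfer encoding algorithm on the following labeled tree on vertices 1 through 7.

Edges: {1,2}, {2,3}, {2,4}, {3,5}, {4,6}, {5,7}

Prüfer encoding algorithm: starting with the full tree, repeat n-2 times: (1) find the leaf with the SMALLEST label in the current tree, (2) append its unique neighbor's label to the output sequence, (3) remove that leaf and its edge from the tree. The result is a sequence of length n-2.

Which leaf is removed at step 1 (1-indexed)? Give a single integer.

Answer: 1

Derivation:
Step 1: current leaves = {1,6,7}. Remove leaf 1 (neighbor: 2).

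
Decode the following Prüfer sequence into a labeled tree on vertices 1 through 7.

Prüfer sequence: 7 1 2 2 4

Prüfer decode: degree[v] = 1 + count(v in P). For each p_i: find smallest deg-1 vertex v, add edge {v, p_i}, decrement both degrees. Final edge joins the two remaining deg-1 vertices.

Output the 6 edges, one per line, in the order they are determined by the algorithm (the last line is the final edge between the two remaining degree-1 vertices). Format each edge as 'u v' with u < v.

Initial degrees: {1:2, 2:3, 3:1, 4:2, 5:1, 6:1, 7:2}
Step 1: smallest deg-1 vertex = 3, p_1 = 7. Add edge {3,7}. Now deg[3]=0, deg[7]=1.
Step 2: smallest deg-1 vertex = 5, p_2 = 1. Add edge {1,5}. Now deg[5]=0, deg[1]=1.
Step 3: smallest deg-1 vertex = 1, p_3 = 2. Add edge {1,2}. Now deg[1]=0, deg[2]=2.
Step 4: smallest deg-1 vertex = 6, p_4 = 2. Add edge {2,6}. Now deg[6]=0, deg[2]=1.
Step 5: smallest deg-1 vertex = 2, p_5 = 4. Add edge {2,4}. Now deg[2]=0, deg[4]=1.
Final: two remaining deg-1 vertices are 4, 7. Add edge {4,7}.

Answer: 3 7
1 5
1 2
2 6
2 4
4 7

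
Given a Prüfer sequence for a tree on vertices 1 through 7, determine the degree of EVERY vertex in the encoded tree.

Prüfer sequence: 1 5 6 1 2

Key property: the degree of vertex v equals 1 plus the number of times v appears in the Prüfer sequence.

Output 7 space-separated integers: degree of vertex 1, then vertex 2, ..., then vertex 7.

p_1 = 1: count[1] becomes 1
p_2 = 5: count[5] becomes 1
p_3 = 6: count[6] becomes 1
p_4 = 1: count[1] becomes 2
p_5 = 2: count[2] becomes 1
Degrees (1 + count): deg[1]=1+2=3, deg[2]=1+1=2, deg[3]=1+0=1, deg[4]=1+0=1, deg[5]=1+1=2, deg[6]=1+1=2, deg[7]=1+0=1

Answer: 3 2 1 1 2 2 1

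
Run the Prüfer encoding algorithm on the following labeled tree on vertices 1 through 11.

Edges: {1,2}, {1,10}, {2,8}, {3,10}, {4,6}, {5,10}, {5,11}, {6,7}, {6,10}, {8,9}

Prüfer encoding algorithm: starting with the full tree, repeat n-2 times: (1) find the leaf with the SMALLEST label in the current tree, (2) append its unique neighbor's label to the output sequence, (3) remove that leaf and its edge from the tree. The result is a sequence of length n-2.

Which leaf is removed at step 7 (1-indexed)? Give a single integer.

Answer: 2

Derivation:
Step 1: current leaves = {3,4,7,9,11}. Remove leaf 3 (neighbor: 10).
Step 2: current leaves = {4,7,9,11}. Remove leaf 4 (neighbor: 6).
Step 3: current leaves = {7,9,11}. Remove leaf 7 (neighbor: 6).
Step 4: current leaves = {6,9,11}. Remove leaf 6 (neighbor: 10).
Step 5: current leaves = {9,11}. Remove leaf 9 (neighbor: 8).
Step 6: current leaves = {8,11}. Remove leaf 8 (neighbor: 2).
Step 7: current leaves = {2,11}. Remove leaf 2 (neighbor: 1).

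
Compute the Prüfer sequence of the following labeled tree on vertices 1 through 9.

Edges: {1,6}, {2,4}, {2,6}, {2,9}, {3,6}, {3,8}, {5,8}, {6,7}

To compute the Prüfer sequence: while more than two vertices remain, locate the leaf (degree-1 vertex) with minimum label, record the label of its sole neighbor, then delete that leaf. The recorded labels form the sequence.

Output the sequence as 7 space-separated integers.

Answer: 6 2 8 6 3 6 2

Derivation:
Step 1: leaves = {1,4,5,7,9}. Remove smallest leaf 1, emit neighbor 6.
Step 2: leaves = {4,5,7,9}. Remove smallest leaf 4, emit neighbor 2.
Step 3: leaves = {5,7,9}. Remove smallest leaf 5, emit neighbor 8.
Step 4: leaves = {7,8,9}. Remove smallest leaf 7, emit neighbor 6.
Step 5: leaves = {8,9}. Remove smallest leaf 8, emit neighbor 3.
Step 6: leaves = {3,9}. Remove smallest leaf 3, emit neighbor 6.
Step 7: leaves = {6,9}. Remove smallest leaf 6, emit neighbor 2.
Done: 2 vertices remain (2, 9). Sequence = [6 2 8 6 3 6 2]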